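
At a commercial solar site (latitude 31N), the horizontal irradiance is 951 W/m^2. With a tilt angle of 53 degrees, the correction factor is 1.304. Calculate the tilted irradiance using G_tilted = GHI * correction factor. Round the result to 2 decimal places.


Identify the given values:
  GHI = 951 W/m^2, tilt correction factor = 1.304
Apply the formula G_tilted = GHI * factor:
  G_tilted = 951 * 1.304
  G_tilted = 1240.10 W/m^2

1240.10


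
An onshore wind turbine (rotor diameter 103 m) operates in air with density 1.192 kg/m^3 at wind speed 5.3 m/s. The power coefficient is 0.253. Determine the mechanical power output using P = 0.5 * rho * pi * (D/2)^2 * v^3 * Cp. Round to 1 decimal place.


Step 1 -- Compute swept area:
  A = pi * (D/2)^2 = pi * (103/2)^2 = 8332.29 m^2
Step 2 -- Apply wind power equation:
  P = 0.5 * rho * A * v^3 * Cp
  v^3 = 5.3^3 = 148.877
  P = 0.5 * 1.192 * 8332.29 * 148.877 * 0.253
  P = 187050.4 W

187050.4


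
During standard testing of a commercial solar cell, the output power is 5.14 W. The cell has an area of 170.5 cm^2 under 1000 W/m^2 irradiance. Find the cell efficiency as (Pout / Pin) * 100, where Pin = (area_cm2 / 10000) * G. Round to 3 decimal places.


First compute the input power:
  Pin = area_cm2 / 10000 * G = 170.5 / 10000 * 1000 = 17.05 W
Then compute efficiency:
  Efficiency = (Pout / Pin) * 100 = (5.14 / 17.05) * 100
  Efficiency = 30.147%

30.147


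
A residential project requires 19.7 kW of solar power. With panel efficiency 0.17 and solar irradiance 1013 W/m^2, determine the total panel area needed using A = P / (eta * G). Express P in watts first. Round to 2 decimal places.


Convert target power to watts: P = 19.7 * 1000 = 19700.0 W
Compute denominator: eta * G = 0.17 * 1013 = 172.21
Required area A = P / (eta * G) = 19700.0 / 172.21
A = 114.40 m^2

114.40


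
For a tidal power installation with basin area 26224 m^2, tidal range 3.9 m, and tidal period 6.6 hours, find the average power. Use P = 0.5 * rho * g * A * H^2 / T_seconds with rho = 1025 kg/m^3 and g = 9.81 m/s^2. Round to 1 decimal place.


Convert period to seconds: T = 6.6 * 3600 = 23760.0 s
H^2 = 3.9^2 = 15.21
P = 0.5 * rho * g * A * H^2 / T
P = 0.5 * 1025 * 9.81 * 26224 * 15.21 / 23760.0
P = 84400.4 W

84400.4


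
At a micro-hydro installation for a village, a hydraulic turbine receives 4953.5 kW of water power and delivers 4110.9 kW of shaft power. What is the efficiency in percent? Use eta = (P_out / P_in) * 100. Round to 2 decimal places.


Turbine efficiency = (output power / input power) * 100
eta = (4110.9 / 4953.5) * 100
eta = 82.99%

82.99


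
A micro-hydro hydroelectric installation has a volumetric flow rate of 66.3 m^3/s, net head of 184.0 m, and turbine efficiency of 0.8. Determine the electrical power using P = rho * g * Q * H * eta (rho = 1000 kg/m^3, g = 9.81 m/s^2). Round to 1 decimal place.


Apply the hydropower formula P = rho * g * Q * H * eta
rho * g = 1000 * 9.81 = 9810.0
P = 9810.0 * 66.3 * 184.0 * 0.8
P = 95739321.6 W

95739321.6


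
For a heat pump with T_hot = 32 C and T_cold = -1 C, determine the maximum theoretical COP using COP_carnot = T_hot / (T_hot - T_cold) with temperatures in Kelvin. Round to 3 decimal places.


Convert to Kelvin:
  T_hot = 32 + 273.15 = 305.15 K
  T_cold = -1 + 273.15 = 272.15 K
Apply Carnot COP formula:
  COP = T_hot_K / (T_hot_K - T_cold_K) = 305.15 / 33.0
  COP = 9.247

9.247


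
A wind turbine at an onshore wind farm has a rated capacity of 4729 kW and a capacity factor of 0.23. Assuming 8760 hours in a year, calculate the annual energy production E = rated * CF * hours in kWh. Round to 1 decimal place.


Annual energy = rated_kW * capacity_factor * hours_per_year
Given: P_rated = 4729 kW, CF = 0.23, hours = 8760
E = 4729 * 0.23 * 8760
E = 9527989.2 kWh

9527989.2


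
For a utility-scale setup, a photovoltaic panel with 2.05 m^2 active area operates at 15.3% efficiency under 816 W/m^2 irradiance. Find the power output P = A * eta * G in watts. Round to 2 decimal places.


Use the solar power formula P = A * eta * G.
Given: A = 2.05 m^2, eta = 0.153, G = 816 W/m^2
P = 2.05 * 0.153 * 816
P = 255.94 W

255.94


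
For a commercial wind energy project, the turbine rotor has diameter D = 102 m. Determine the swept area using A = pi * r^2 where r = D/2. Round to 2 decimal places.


Compute the rotor radius:
  r = D / 2 = 102 / 2 = 51.0 m
Calculate swept area:
  A = pi * r^2 = pi * 51.0^2
  A = 8171.28 m^2

8171.28


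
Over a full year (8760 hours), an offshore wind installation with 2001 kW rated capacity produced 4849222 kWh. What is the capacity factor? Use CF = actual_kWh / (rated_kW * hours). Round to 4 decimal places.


Capacity factor = actual output / maximum possible output
Maximum possible = rated * hours = 2001 * 8760 = 17528760 kWh
CF = 4849222 / 17528760
CF = 0.2766

0.2766


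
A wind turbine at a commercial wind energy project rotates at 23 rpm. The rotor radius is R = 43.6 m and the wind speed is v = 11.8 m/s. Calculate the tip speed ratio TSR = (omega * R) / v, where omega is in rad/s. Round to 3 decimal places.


Convert rotational speed to rad/s:
  omega = 23 * 2 * pi / 60 = 2.4086 rad/s
Compute tip speed:
  v_tip = omega * R = 2.4086 * 43.6 = 105.013 m/s
Tip speed ratio:
  TSR = v_tip / v_wind = 105.013 / 11.8 = 8.899

8.899


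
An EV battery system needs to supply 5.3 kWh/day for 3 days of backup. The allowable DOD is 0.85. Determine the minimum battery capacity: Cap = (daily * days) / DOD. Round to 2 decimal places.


Total energy needed = daily * days = 5.3 * 3 = 15.9 kWh
Account for depth of discharge:
  Cap = total_energy / DOD = 15.9 / 0.85
  Cap = 18.71 kWh

18.71


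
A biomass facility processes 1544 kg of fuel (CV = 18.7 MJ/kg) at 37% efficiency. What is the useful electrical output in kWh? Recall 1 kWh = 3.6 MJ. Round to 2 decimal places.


Total energy = mass * CV = 1544 * 18.7 = 28872.8 MJ
Useful energy = total * eta = 28872.8 * 0.37 = 10682.94 MJ
Convert to kWh: 10682.94 / 3.6
Useful energy = 2967.48 kWh

2967.48


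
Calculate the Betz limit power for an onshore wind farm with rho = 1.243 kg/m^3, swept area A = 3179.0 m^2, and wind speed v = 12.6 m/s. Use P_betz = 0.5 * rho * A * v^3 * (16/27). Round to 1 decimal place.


The Betz coefficient Cp_max = 16/27 = 0.5926
v^3 = 12.6^3 = 2000.376
P_betz = 0.5 * rho * A * v^3 * Cp_max
P_betz = 0.5 * 1.243 * 3179.0 * 2000.376 * 0.5926
P_betz = 2342068.1 W

2342068.1


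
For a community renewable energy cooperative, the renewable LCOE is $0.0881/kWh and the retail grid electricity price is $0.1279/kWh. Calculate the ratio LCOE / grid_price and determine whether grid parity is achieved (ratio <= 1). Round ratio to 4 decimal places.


Compare LCOE to grid price:
  LCOE = $0.0881/kWh, Grid price = $0.1279/kWh
  Ratio = LCOE / grid_price = 0.0881 / 0.1279 = 0.6888
  Grid parity achieved (ratio <= 1)? yes

0.6888


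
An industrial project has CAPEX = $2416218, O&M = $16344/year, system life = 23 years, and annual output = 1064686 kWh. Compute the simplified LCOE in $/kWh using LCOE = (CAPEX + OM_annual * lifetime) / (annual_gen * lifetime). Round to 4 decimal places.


Total cost = CAPEX + OM * lifetime = 2416218 + 16344 * 23 = 2416218 + 375912 = 2792130
Total generation = annual * lifetime = 1064686 * 23 = 24487778 kWh
LCOE = 2792130 / 24487778
LCOE = 0.1140 $/kWh

0.1140


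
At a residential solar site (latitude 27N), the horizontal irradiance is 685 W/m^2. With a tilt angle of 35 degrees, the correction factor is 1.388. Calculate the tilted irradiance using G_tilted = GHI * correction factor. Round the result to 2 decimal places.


Identify the given values:
  GHI = 685 W/m^2, tilt correction factor = 1.388
Apply the formula G_tilted = GHI * factor:
  G_tilted = 685 * 1.388
  G_tilted = 950.78 W/m^2

950.78


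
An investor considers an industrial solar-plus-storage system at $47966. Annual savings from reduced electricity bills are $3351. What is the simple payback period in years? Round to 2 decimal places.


Simple payback period = initial cost / annual savings
Payback = 47966 / 3351
Payback = 14.31 years

14.31


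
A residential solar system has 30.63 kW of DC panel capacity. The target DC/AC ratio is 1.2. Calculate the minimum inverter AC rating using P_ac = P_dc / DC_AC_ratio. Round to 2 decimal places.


The inverter AC capacity is determined by the DC/AC ratio.
Given: P_dc = 30.63 kW, DC/AC ratio = 1.2
P_ac = P_dc / ratio = 30.63 / 1.2
P_ac = 25.53 kW

25.53


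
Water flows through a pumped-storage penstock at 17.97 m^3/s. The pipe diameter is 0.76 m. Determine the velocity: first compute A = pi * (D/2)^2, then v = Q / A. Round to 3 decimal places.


Compute pipe cross-sectional area:
  A = pi * (D/2)^2 = pi * (0.76/2)^2 = 0.4536 m^2
Calculate velocity:
  v = Q / A = 17.97 / 0.4536
  v = 39.612 m/s

39.612


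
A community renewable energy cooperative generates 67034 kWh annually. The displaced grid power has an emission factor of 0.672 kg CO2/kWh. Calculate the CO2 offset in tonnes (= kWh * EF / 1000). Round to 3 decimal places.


CO2 offset in kg = generation * emission_factor
CO2 offset = 67034 * 0.672 = 45046.85 kg
Convert to tonnes:
  CO2 offset = 45046.85 / 1000 = 45.047 tonnes

45.047


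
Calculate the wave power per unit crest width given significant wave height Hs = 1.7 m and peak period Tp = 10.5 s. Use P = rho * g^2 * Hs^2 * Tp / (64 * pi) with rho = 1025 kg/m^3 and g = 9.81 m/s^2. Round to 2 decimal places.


Apply wave power formula:
  g^2 = 9.81^2 = 96.2361
  Hs^2 = 1.7^2 = 2.89
  Numerator = rho * g^2 * Hs^2 * Tp = 1025 * 96.2361 * 2.89 * 10.5 = 2993291.57
  Denominator = 64 * pi = 201.0619
  P = 2993291.57 / 201.0619 = 14887.41 W/m

14887.41


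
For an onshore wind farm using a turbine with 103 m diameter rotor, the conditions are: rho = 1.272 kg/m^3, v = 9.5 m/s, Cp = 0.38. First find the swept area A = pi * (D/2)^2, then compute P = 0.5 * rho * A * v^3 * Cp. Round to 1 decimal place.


Step 1 -- Compute swept area:
  A = pi * (D/2)^2 = pi * (103/2)^2 = 8332.29 m^2
Step 2 -- Apply wind power equation:
  P = 0.5 * rho * A * v^3 * Cp
  v^3 = 9.5^3 = 857.375
  P = 0.5 * 1.272 * 8332.29 * 857.375 * 0.38
  P = 1726536.9 W

1726536.9


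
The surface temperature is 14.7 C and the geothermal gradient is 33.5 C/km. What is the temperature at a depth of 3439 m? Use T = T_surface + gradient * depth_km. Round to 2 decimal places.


Convert depth to km: 3439 / 1000 = 3.439 km
Temperature increase = gradient * depth_km = 33.5 * 3.439 = 115.21 C
Temperature at depth = T_surface + delta_T = 14.7 + 115.21
T = 129.91 C

129.91


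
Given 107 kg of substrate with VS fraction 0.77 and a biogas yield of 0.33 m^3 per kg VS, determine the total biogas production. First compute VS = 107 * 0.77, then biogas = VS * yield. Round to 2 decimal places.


Compute volatile solids:
  VS = mass * VS_fraction = 107 * 0.77 = 82.39 kg
Calculate biogas volume:
  Biogas = VS * specific_yield = 82.39 * 0.33
  Biogas = 27.19 m^3

27.19


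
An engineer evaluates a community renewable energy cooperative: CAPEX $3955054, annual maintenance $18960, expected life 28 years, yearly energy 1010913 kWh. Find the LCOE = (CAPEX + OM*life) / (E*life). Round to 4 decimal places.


Total cost = CAPEX + OM * lifetime = 3955054 + 18960 * 28 = 3955054 + 530880 = 4485934
Total generation = annual * lifetime = 1010913 * 28 = 28305564 kWh
LCOE = 4485934 / 28305564
LCOE = 0.1585 $/kWh

0.1585


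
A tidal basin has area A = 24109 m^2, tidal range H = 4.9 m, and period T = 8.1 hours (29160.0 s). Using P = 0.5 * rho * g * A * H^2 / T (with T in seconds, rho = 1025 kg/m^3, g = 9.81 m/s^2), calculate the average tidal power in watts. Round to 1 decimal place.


Convert period to seconds: T = 8.1 * 3600 = 29160.0 s
H^2 = 4.9^2 = 24.01
P = 0.5 * rho * g * A * H^2 / T
P = 0.5 * 1025 * 9.81 * 24109 * 24.01 / 29160.0
P = 99803.7 W

99803.7


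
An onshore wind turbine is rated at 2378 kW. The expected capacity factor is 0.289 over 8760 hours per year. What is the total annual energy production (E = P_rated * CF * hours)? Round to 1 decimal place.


Annual energy = rated_kW * capacity_factor * hours_per_year
Given: P_rated = 2378 kW, CF = 0.289, hours = 8760
E = 2378 * 0.289 * 8760
E = 6020239.9 kWh

6020239.9


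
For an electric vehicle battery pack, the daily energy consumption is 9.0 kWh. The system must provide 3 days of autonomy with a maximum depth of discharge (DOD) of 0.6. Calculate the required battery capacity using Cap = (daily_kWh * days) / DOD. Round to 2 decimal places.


Total energy needed = daily * days = 9.0 * 3 = 27.0 kWh
Account for depth of discharge:
  Cap = total_energy / DOD = 27.0 / 0.6
  Cap = 45.00 kWh

45.00


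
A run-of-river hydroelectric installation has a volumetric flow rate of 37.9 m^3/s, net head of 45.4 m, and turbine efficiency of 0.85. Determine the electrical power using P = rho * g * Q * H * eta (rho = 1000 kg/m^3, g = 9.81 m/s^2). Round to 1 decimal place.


Apply the hydropower formula P = rho * g * Q * H * eta
rho * g = 1000 * 9.81 = 9810.0
P = 9810.0 * 37.9 * 45.4 * 0.85
P = 14347723.4 W

14347723.4


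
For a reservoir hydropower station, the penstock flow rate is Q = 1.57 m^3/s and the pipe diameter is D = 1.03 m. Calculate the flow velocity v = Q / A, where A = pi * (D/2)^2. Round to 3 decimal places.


Compute pipe cross-sectional area:
  A = pi * (D/2)^2 = pi * (1.03/2)^2 = 0.8332 m^2
Calculate velocity:
  v = Q / A = 1.57 / 0.8332
  v = 1.884 m/s

1.884


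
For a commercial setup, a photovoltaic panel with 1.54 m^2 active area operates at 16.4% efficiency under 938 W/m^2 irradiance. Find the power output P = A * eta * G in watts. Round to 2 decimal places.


Use the solar power formula P = A * eta * G.
Given: A = 1.54 m^2, eta = 0.164, G = 938 W/m^2
P = 1.54 * 0.164 * 938
P = 236.90 W

236.90


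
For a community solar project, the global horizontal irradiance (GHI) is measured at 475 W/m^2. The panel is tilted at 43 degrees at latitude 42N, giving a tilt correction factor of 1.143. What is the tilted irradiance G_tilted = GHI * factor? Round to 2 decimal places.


Identify the given values:
  GHI = 475 W/m^2, tilt correction factor = 1.143
Apply the formula G_tilted = GHI * factor:
  G_tilted = 475 * 1.143
  G_tilted = 542.93 W/m^2

542.93


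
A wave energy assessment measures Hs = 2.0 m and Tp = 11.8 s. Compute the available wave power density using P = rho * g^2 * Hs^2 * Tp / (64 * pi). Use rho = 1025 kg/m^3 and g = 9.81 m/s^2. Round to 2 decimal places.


Apply wave power formula:
  g^2 = 9.81^2 = 96.2361
  Hs^2 = 2.0^2 = 4.0
  Numerator = rho * g^2 * Hs^2 * Tp = 1025 * 96.2361 * 4.0 * 11.8 = 4655902.52
  Denominator = 64 * pi = 201.0619
  P = 4655902.52 / 201.0619 = 23156.56 W/m

23156.56


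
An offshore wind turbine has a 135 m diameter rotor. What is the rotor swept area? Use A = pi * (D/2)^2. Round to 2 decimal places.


Compute the rotor radius:
  r = D / 2 = 135 / 2 = 67.5 m
Calculate swept area:
  A = pi * r^2 = pi * 67.5^2
  A = 14313.88 m^2

14313.88


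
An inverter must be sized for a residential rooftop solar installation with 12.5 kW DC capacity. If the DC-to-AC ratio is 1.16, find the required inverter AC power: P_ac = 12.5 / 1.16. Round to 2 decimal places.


The inverter AC capacity is determined by the DC/AC ratio.
Given: P_dc = 12.5 kW, DC/AC ratio = 1.16
P_ac = P_dc / ratio = 12.5 / 1.16
P_ac = 10.78 kW

10.78


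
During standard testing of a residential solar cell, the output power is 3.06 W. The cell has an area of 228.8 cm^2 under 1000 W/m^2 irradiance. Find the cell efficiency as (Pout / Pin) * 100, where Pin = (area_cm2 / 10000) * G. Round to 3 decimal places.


First compute the input power:
  Pin = area_cm2 / 10000 * G = 228.8 / 10000 * 1000 = 22.88 W
Then compute efficiency:
  Efficiency = (Pout / Pin) * 100 = (3.06 / 22.88) * 100
  Efficiency = 13.374%

13.374


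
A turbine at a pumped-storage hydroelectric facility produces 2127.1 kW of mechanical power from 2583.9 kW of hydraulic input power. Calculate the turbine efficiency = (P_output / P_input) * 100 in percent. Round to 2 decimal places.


Turbine efficiency = (output power / input power) * 100
eta = (2127.1 / 2583.9) * 100
eta = 82.32%

82.32


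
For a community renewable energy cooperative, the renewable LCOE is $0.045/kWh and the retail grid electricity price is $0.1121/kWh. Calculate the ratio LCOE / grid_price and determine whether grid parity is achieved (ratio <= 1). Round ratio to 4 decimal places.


Compare LCOE to grid price:
  LCOE = $0.045/kWh, Grid price = $0.1121/kWh
  Ratio = LCOE / grid_price = 0.045 / 0.1121 = 0.4014
  Grid parity achieved (ratio <= 1)? yes

0.4014


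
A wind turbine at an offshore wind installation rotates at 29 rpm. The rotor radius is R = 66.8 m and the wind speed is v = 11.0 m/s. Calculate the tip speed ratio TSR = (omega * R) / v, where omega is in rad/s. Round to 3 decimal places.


Convert rotational speed to rad/s:
  omega = 29 * 2 * pi / 60 = 3.0369 rad/s
Compute tip speed:
  v_tip = omega * R = 3.0369 * 66.8 = 202.863 m/s
Tip speed ratio:
  TSR = v_tip / v_wind = 202.863 / 11.0 = 18.442

18.442


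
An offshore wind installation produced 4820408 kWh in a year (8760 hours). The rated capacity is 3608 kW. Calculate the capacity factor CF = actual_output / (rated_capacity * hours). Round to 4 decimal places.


Capacity factor = actual output / maximum possible output
Maximum possible = rated * hours = 3608 * 8760 = 31606080 kWh
CF = 4820408 / 31606080
CF = 0.1525

0.1525


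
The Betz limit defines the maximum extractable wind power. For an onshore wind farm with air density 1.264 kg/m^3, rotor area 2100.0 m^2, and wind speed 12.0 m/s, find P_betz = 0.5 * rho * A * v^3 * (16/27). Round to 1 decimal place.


The Betz coefficient Cp_max = 16/27 = 0.5926
v^3 = 12.0^3 = 1728.0
P_betz = 0.5 * rho * A * v^3 * Cp_max
P_betz = 0.5 * 1.264 * 2100.0 * 1728.0 * 0.5926
P_betz = 1359052.8 W

1359052.8


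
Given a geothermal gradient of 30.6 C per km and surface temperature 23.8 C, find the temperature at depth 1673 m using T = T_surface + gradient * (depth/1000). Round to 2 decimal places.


Convert depth to km: 1673 / 1000 = 1.673 km
Temperature increase = gradient * depth_km = 30.6 * 1.673 = 51.19 C
Temperature at depth = T_surface + delta_T = 23.8 + 51.19
T = 74.99 C

74.99


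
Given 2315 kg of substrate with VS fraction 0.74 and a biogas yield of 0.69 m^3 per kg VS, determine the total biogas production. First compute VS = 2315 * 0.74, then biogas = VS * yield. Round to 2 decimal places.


Compute volatile solids:
  VS = mass * VS_fraction = 2315 * 0.74 = 1713.1 kg
Calculate biogas volume:
  Biogas = VS * specific_yield = 1713.1 * 0.69
  Biogas = 1182.04 m^3

1182.04


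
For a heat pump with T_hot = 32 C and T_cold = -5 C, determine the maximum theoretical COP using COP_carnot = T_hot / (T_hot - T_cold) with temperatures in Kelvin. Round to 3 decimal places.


Convert to Kelvin:
  T_hot = 32 + 273.15 = 305.15 K
  T_cold = -5 + 273.15 = 268.15 K
Apply Carnot COP formula:
  COP = T_hot_K / (T_hot_K - T_cold_K) = 305.15 / 37.0
  COP = 8.247

8.247


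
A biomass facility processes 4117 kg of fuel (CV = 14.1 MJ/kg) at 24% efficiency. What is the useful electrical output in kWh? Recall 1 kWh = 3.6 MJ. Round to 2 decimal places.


Total energy = mass * CV = 4117 * 14.1 = 58049.7 MJ
Useful energy = total * eta = 58049.7 * 0.24 = 13931.93 MJ
Convert to kWh: 13931.93 / 3.6
Useful energy = 3869.98 kWh

3869.98


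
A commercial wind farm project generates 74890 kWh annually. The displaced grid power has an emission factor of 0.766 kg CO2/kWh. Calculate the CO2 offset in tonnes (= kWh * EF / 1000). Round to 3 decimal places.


CO2 offset in kg = generation * emission_factor
CO2 offset = 74890 * 0.766 = 57365.74 kg
Convert to tonnes:
  CO2 offset = 57365.74 / 1000 = 57.366 tonnes

57.366


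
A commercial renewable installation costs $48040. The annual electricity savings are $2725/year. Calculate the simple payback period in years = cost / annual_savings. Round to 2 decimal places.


Simple payback period = initial cost / annual savings
Payback = 48040 / 2725
Payback = 17.63 years

17.63


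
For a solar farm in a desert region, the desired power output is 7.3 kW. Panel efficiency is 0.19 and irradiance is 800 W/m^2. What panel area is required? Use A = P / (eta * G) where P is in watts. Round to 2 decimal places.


Convert target power to watts: P = 7.3 * 1000 = 7300.0 W
Compute denominator: eta * G = 0.19 * 800 = 152.0
Required area A = P / (eta * G) = 7300.0 / 152.0
A = 48.03 m^2

48.03


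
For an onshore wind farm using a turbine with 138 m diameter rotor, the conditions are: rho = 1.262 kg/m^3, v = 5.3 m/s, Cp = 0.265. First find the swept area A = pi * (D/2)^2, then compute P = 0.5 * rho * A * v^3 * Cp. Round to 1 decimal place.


Step 1 -- Compute swept area:
  A = pi * (D/2)^2 = pi * (138/2)^2 = 14957.12 m^2
Step 2 -- Apply wind power equation:
  P = 0.5 * rho * A * v^3 * Cp
  v^3 = 5.3^3 = 148.877
  P = 0.5 * 1.262 * 14957.12 * 148.877 * 0.265
  P = 372349.6 W

372349.6


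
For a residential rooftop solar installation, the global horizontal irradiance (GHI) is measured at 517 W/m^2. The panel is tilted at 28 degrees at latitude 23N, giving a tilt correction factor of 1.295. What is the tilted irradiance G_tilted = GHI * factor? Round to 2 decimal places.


Identify the given values:
  GHI = 517 W/m^2, tilt correction factor = 1.295
Apply the formula G_tilted = GHI * factor:
  G_tilted = 517 * 1.295
  G_tilted = 669.52 W/m^2

669.52


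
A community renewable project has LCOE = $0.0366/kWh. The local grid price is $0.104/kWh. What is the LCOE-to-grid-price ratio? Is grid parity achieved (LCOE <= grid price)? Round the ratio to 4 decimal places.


Compare LCOE to grid price:
  LCOE = $0.0366/kWh, Grid price = $0.104/kWh
  Ratio = LCOE / grid_price = 0.0366 / 0.104 = 0.3519
  Grid parity achieved (ratio <= 1)? yes

0.3519


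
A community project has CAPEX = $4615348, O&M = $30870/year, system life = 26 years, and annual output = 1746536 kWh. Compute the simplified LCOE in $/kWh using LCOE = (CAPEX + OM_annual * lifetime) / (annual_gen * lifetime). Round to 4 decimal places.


Total cost = CAPEX + OM * lifetime = 4615348 + 30870 * 26 = 4615348 + 802620 = 5417968
Total generation = annual * lifetime = 1746536 * 26 = 45409936 kWh
LCOE = 5417968 / 45409936
LCOE = 0.1193 $/kWh

0.1193


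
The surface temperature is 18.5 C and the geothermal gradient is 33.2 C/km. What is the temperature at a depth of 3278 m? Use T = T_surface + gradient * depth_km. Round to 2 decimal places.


Convert depth to km: 3278 / 1000 = 3.278 km
Temperature increase = gradient * depth_km = 33.2 * 3.278 = 108.83 C
Temperature at depth = T_surface + delta_T = 18.5 + 108.83
T = 127.33 C

127.33


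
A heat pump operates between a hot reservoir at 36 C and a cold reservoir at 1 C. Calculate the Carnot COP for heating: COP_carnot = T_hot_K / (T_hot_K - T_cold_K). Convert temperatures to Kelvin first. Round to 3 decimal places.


Convert to Kelvin:
  T_hot = 36 + 273.15 = 309.15 K
  T_cold = 1 + 273.15 = 274.15 K
Apply Carnot COP formula:
  COP = T_hot_K / (T_hot_K - T_cold_K) = 309.15 / 35.0
  COP = 8.833

8.833


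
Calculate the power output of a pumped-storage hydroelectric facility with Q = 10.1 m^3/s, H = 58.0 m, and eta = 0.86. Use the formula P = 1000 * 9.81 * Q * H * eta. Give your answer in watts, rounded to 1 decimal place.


Apply the hydropower formula P = rho * g * Q * H * eta
rho * g = 1000 * 9.81 = 9810.0
P = 9810.0 * 10.1 * 58.0 * 0.86
P = 4942160.3 W

4942160.3


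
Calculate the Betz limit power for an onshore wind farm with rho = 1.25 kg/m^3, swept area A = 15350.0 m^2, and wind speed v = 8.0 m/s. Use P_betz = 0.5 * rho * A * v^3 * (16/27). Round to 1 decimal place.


The Betz coefficient Cp_max = 16/27 = 0.5926
v^3 = 8.0^3 = 512.0
P_betz = 0.5 * rho * A * v^3 * Cp_max
P_betz = 0.5 * 1.25 * 15350.0 * 512.0 * 0.5926
P_betz = 2910814.8 W

2910814.8


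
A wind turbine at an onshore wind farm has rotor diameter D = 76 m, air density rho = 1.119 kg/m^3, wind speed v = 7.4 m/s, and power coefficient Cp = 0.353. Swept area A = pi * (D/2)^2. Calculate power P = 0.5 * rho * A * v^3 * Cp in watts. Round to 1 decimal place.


Step 1 -- Compute swept area:
  A = pi * (D/2)^2 = pi * (76/2)^2 = 4536.46 m^2
Step 2 -- Apply wind power equation:
  P = 0.5 * rho * A * v^3 * Cp
  v^3 = 7.4^3 = 405.224
  P = 0.5 * 1.119 * 4536.46 * 405.224 * 0.353
  P = 363067.2 W

363067.2


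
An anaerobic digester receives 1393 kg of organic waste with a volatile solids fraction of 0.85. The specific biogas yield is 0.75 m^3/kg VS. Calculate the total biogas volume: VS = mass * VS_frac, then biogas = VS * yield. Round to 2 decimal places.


Compute volatile solids:
  VS = mass * VS_fraction = 1393 * 0.85 = 1184.05 kg
Calculate biogas volume:
  Biogas = VS * specific_yield = 1184.05 * 0.75
  Biogas = 888.04 m^3

888.04


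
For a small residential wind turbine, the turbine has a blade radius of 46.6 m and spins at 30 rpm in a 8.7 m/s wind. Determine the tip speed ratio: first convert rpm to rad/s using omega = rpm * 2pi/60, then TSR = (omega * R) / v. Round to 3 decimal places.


Convert rotational speed to rad/s:
  omega = 30 * 2 * pi / 60 = 3.1416 rad/s
Compute tip speed:
  v_tip = omega * R = 3.1416 * 46.6 = 146.398 m/s
Tip speed ratio:
  TSR = v_tip / v_wind = 146.398 / 8.7 = 16.827

16.827


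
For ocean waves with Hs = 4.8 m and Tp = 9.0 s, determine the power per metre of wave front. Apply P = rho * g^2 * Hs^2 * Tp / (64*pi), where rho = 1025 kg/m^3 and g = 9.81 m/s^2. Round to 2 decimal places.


Apply wave power formula:
  g^2 = 9.81^2 = 96.2361
  Hs^2 = 4.8^2 = 23.04
  Numerator = rho * g^2 * Hs^2 * Tp = 1025 * 96.2361 * 23.04 * 9.0 = 20454405.64
  Denominator = 64 * pi = 201.0619
  P = 20454405.64 / 201.0619 = 101731.87 W/m

101731.87


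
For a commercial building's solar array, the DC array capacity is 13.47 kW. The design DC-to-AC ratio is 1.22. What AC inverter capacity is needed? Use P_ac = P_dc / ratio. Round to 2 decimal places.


The inverter AC capacity is determined by the DC/AC ratio.
Given: P_dc = 13.47 kW, DC/AC ratio = 1.22
P_ac = P_dc / ratio = 13.47 / 1.22
P_ac = 11.04 kW

11.04


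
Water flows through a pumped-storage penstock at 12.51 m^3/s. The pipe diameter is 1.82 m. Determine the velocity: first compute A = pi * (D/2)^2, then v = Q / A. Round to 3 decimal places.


Compute pipe cross-sectional area:
  A = pi * (D/2)^2 = pi * (1.82/2)^2 = 2.6016 m^2
Calculate velocity:
  v = Q / A = 12.51 / 2.6016
  v = 4.809 m/s

4.809


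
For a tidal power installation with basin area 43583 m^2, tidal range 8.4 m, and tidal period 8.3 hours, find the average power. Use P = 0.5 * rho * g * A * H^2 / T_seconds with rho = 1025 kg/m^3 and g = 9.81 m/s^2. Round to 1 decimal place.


Convert period to seconds: T = 8.3 * 3600 = 29880.0 s
H^2 = 8.4^2 = 70.56
P = 0.5 * rho * g * A * H^2 / T
P = 0.5 * 1025 * 9.81 * 43583 * 70.56 / 29880.0
P = 517437.6 W

517437.6


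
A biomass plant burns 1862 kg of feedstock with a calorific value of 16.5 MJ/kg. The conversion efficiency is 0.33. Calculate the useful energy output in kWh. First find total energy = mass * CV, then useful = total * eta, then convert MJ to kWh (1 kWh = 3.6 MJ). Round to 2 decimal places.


Total energy = mass * CV = 1862 * 16.5 = 30723.0 MJ
Useful energy = total * eta = 30723.0 * 0.33 = 10138.59 MJ
Convert to kWh: 10138.59 / 3.6
Useful energy = 2816.28 kWh

2816.28


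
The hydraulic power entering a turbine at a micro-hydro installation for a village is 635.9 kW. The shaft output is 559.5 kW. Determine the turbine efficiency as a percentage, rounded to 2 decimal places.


Turbine efficiency = (output power / input power) * 100
eta = (559.5 / 635.9) * 100
eta = 87.99%

87.99


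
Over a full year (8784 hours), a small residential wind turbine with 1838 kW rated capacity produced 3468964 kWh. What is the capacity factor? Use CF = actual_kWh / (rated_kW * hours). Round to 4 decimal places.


Capacity factor = actual output / maximum possible output
Maximum possible = rated * hours = 1838 * 8784 = 16144992 kWh
CF = 3468964 / 16144992
CF = 0.2149

0.2149


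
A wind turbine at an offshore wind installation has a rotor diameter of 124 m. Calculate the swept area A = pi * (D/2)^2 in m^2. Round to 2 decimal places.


Compute the rotor radius:
  r = D / 2 = 124 / 2 = 62.0 m
Calculate swept area:
  A = pi * r^2 = pi * 62.0^2
  A = 12076.28 m^2

12076.28


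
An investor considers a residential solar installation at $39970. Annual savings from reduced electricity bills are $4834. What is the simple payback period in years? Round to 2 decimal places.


Simple payback period = initial cost / annual savings
Payback = 39970 / 4834
Payback = 8.27 years

8.27


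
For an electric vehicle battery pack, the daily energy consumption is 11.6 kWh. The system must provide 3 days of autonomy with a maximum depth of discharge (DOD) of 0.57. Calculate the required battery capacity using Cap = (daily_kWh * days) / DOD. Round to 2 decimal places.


Total energy needed = daily * days = 11.6 * 3 = 34.8 kWh
Account for depth of discharge:
  Cap = total_energy / DOD = 34.8 / 0.57
  Cap = 61.05 kWh

61.05


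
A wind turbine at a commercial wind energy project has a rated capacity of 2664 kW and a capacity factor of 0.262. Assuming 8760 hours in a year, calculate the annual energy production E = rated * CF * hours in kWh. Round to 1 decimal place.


Annual energy = rated_kW * capacity_factor * hours_per_year
Given: P_rated = 2664 kW, CF = 0.262, hours = 8760
E = 2664 * 0.262 * 8760
E = 6114199.7 kWh

6114199.7


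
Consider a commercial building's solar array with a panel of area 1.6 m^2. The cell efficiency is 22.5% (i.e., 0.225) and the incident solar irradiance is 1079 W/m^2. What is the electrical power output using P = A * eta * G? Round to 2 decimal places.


Use the solar power formula P = A * eta * G.
Given: A = 1.6 m^2, eta = 0.225, G = 1079 W/m^2
P = 1.6 * 0.225 * 1079
P = 388.44 W

388.44


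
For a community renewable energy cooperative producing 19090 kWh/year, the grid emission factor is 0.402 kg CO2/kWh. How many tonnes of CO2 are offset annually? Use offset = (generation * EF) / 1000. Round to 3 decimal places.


CO2 offset in kg = generation * emission_factor
CO2 offset = 19090 * 0.402 = 7674.18 kg
Convert to tonnes:
  CO2 offset = 7674.18 / 1000 = 7.674 tonnes

7.674


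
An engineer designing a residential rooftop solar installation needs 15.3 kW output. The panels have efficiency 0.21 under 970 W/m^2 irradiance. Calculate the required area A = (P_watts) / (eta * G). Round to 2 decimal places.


Convert target power to watts: P = 15.3 * 1000 = 15300.0 W
Compute denominator: eta * G = 0.21 * 970 = 203.7
Required area A = P / (eta * G) = 15300.0 / 203.7
A = 75.11 m^2

75.11


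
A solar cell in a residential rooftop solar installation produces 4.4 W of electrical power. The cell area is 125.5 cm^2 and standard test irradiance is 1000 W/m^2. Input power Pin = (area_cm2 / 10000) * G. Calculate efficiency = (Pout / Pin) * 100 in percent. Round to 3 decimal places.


First compute the input power:
  Pin = area_cm2 / 10000 * G = 125.5 / 10000 * 1000 = 12.55 W
Then compute efficiency:
  Efficiency = (Pout / Pin) * 100 = (4.4 / 12.55) * 100
  Efficiency = 35.060%

35.060


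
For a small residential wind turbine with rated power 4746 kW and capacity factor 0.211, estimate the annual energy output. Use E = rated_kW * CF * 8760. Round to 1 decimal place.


Annual energy = rated_kW * capacity_factor * hours_per_year
Given: P_rated = 4746 kW, CF = 0.211, hours = 8760
E = 4746 * 0.211 * 8760
E = 8772316.6 kWh

8772316.6


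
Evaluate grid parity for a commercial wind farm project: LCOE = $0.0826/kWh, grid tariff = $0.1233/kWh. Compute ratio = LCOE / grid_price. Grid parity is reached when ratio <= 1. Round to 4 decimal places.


Compare LCOE to grid price:
  LCOE = $0.0826/kWh, Grid price = $0.1233/kWh
  Ratio = LCOE / grid_price = 0.0826 / 0.1233 = 0.6699
  Grid parity achieved (ratio <= 1)? yes

0.6699


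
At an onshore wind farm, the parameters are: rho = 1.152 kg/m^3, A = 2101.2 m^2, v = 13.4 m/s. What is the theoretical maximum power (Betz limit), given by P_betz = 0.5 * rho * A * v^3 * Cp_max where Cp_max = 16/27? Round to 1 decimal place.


The Betz coefficient Cp_max = 16/27 = 0.5926
v^3 = 13.4^3 = 2406.104
P_betz = 0.5 * rho * A * v^3 * Cp_max
P_betz = 0.5 * 1.152 * 2101.2 * 2406.104 * 0.5926
P_betz = 1725680.9 W

1725680.9


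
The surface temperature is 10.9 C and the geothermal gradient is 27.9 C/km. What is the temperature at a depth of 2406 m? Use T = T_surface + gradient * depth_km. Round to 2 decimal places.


Convert depth to km: 2406 / 1000 = 2.406 km
Temperature increase = gradient * depth_km = 27.9 * 2.406 = 67.13 C
Temperature at depth = T_surface + delta_T = 10.9 + 67.13
T = 78.03 C

78.03


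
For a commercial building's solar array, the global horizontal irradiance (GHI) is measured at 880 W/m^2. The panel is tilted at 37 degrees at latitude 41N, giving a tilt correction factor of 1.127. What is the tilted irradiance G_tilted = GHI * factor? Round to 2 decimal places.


Identify the given values:
  GHI = 880 W/m^2, tilt correction factor = 1.127
Apply the formula G_tilted = GHI * factor:
  G_tilted = 880 * 1.127
  G_tilted = 991.76 W/m^2

991.76


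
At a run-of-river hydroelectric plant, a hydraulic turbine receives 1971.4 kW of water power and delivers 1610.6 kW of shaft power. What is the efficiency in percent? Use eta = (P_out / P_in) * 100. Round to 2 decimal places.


Turbine efficiency = (output power / input power) * 100
eta = (1610.6 / 1971.4) * 100
eta = 81.70%

81.70


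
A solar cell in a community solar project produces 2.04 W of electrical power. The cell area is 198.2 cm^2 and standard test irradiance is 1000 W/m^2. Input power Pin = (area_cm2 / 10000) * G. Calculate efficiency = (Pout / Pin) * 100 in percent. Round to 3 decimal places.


First compute the input power:
  Pin = area_cm2 / 10000 * G = 198.2 / 10000 * 1000 = 19.82 W
Then compute efficiency:
  Efficiency = (Pout / Pin) * 100 = (2.04 / 19.82) * 100
  Efficiency = 10.293%

10.293


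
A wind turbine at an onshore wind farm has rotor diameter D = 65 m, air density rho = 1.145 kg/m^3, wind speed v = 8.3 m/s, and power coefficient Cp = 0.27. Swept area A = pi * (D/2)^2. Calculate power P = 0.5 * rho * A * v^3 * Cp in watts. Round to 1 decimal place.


Step 1 -- Compute swept area:
  A = pi * (D/2)^2 = pi * (65/2)^2 = 3318.31 m^2
Step 2 -- Apply wind power equation:
  P = 0.5 * rho * A * v^3 * Cp
  v^3 = 8.3^3 = 571.787
  P = 0.5 * 1.145 * 3318.31 * 571.787 * 0.27
  P = 293285.2 W

293285.2


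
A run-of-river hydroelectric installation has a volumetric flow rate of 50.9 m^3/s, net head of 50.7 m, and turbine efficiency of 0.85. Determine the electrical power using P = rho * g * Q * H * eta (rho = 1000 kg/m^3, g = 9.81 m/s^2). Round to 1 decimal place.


Apply the hydropower formula P = rho * g * Q * H * eta
rho * g = 1000 * 9.81 = 9810.0
P = 9810.0 * 50.9 * 50.7 * 0.85
P = 21518583.3 W

21518583.3


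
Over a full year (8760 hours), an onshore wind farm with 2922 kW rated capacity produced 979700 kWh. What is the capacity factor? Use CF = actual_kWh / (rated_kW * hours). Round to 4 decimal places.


Capacity factor = actual output / maximum possible output
Maximum possible = rated * hours = 2922 * 8760 = 25596720 kWh
CF = 979700 / 25596720
CF = 0.0383

0.0383


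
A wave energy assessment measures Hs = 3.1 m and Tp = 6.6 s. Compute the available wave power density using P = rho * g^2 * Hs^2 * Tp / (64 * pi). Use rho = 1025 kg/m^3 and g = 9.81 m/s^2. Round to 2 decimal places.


Apply wave power formula:
  g^2 = 9.81^2 = 96.2361
  Hs^2 = 3.1^2 = 9.61
  Numerator = rho * g^2 * Hs^2 * Tp = 1025 * 96.2361 * 9.61 * 6.6 = 6256467.65
  Denominator = 64 * pi = 201.0619
  P = 6256467.65 / 201.0619 = 31117.12 W/m

31117.12


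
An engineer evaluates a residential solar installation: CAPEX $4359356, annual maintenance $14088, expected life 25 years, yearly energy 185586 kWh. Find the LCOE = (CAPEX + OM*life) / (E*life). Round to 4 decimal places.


Total cost = CAPEX + OM * lifetime = 4359356 + 14088 * 25 = 4359356 + 352200 = 4711556
Total generation = annual * lifetime = 185586 * 25 = 4639650 kWh
LCOE = 4711556 / 4639650
LCOE = 1.0155 $/kWh

1.0155


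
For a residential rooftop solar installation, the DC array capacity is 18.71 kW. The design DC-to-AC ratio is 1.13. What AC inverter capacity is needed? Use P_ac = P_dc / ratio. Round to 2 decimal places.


The inverter AC capacity is determined by the DC/AC ratio.
Given: P_dc = 18.71 kW, DC/AC ratio = 1.13
P_ac = P_dc / ratio = 18.71 / 1.13
P_ac = 16.56 kW

16.56


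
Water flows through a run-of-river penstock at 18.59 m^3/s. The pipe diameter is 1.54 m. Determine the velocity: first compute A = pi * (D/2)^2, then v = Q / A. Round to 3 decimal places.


Compute pipe cross-sectional area:
  A = pi * (D/2)^2 = pi * (1.54/2)^2 = 1.8627 m^2
Calculate velocity:
  v = Q / A = 18.59 / 1.8627
  v = 9.980 m/s

9.980


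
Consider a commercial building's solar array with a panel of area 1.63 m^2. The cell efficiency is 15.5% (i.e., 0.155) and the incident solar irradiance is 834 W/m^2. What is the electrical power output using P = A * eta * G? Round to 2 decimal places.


Use the solar power formula P = A * eta * G.
Given: A = 1.63 m^2, eta = 0.155, G = 834 W/m^2
P = 1.63 * 0.155 * 834
P = 210.71 W

210.71


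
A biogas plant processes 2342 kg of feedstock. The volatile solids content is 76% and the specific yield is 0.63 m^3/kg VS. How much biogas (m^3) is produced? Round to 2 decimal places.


Compute volatile solids:
  VS = mass * VS_fraction = 2342 * 0.76 = 1779.92 kg
Calculate biogas volume:
  Biogas = VS * specific_yield = 1779.92 * 0.63
  Biogas = 1121.35 m^3

1121.35


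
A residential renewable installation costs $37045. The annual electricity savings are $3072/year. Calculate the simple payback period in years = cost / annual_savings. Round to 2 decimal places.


Simple payback period = initial cost / annual savings
Payback = 37045 / 3072
Payback = 12.06 years

12.06


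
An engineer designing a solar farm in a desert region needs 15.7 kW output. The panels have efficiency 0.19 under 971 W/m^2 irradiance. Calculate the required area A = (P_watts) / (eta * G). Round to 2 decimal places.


Convert target power to watts: P = 15.7 * 1000 = 15700.0 W
Compute denominator: eta * G = 0.19 * 971 = 184.49
Required area A = P / (eta * G) = 15700.0 / 184.49
A = 85.10 m^2

85.10


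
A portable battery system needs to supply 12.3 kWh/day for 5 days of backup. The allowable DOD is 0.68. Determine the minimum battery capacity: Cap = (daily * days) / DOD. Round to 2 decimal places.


Total energy needed = daily * days = 12.3 * 5 = 61.5 kWh
Account for depth of discharge:
  Cap = total_energy / DOD = 61.5 / 0.68
  Cap = 90.44 kWh

90.44


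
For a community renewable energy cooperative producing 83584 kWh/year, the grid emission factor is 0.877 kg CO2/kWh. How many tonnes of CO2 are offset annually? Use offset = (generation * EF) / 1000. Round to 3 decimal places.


CO2 offset in kg = generation * emission_factor
CO2 offset = 83584 * 0.877 = 73303.17 kg
Convert to tonnes:
  CO2 offset = 73303.17 / 1000 = 73.303 tonnes

73.303


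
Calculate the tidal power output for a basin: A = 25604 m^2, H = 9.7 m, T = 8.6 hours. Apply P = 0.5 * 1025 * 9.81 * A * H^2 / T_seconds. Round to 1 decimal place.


Convert period to seconds: T = 8.6 * 3600 = 30960.0 s
H^2 = 9.7^2 = 94.09
P = 0.5 * rho * g * A * H^2 / T
P = 0.5 * 1025 * 9.81 * 25604 * 94.09 / 30960.0
P = 391212.9 W

391212.9
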